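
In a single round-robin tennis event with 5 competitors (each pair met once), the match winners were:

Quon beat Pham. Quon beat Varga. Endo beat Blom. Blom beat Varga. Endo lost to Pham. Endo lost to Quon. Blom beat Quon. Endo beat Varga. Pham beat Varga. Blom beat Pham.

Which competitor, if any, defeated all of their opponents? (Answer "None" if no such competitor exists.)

Highest win total is Quon with 3 (out of 4 possible).
Quon lost to Blom, so no competitor went undefeated.

None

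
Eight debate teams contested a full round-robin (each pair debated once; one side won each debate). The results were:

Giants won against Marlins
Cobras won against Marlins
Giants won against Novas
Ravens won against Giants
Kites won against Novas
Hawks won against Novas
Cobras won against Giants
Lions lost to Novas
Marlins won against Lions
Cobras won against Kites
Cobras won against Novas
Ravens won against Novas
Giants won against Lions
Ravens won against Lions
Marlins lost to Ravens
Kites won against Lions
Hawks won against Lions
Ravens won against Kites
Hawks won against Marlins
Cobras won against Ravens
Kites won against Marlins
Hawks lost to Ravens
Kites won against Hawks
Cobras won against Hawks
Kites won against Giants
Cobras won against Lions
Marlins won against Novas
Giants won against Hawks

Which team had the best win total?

Cobras

Win totals: Marlins 2, Novas 1, Giants 4, Ravens 6, Cobras 7, Lions 0, Hawks 3, Kites 5.
Cobras leads with 7 wins (next highest: 6).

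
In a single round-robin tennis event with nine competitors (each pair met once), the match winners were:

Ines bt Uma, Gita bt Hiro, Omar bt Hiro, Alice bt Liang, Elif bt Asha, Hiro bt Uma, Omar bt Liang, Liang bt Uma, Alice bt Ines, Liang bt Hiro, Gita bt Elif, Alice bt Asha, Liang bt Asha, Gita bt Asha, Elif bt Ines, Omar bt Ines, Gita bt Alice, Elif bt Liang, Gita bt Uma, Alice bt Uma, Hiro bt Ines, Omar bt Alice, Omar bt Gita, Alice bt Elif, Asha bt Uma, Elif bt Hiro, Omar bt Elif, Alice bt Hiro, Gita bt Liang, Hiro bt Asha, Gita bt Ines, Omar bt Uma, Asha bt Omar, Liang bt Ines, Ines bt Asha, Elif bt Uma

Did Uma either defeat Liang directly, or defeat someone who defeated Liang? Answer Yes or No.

No

Uma did not beat Liang directly.
Uma beat no one, so there is no intermediate competitor.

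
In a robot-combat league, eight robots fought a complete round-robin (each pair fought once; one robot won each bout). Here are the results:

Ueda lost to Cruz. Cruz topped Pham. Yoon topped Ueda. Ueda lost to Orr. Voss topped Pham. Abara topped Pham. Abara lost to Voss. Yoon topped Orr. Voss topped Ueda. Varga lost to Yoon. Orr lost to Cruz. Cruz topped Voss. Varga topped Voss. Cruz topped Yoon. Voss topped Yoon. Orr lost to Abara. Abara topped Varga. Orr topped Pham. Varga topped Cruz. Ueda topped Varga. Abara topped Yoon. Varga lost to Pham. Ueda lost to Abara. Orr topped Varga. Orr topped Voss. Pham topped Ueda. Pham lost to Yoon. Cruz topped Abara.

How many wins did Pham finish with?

2

Pham's results: beat Ueda, Varga; lost to Voss, Abara, Yoon, Orr, Cruz.
That is 2 wins.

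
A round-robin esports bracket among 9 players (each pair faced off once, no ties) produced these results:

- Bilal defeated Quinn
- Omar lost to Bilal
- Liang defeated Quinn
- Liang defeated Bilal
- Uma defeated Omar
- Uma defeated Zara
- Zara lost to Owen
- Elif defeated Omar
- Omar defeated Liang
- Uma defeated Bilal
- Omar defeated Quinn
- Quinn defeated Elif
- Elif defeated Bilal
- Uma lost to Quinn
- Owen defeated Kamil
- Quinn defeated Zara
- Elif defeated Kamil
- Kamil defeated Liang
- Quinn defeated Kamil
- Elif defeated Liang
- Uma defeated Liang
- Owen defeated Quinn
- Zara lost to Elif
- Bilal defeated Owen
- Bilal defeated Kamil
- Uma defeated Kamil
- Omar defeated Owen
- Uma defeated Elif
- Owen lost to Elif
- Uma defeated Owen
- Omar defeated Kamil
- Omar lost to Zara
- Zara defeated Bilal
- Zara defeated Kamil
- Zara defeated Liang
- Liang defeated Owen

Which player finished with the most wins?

Uma

Win totals: Liang 3, Kamil 1, Bilal 4, Owen 3, Uma 7, Omar 4, Quinn 4, Zara 4, Elif 6.
Uma leads with 7 wins (next highest: 6).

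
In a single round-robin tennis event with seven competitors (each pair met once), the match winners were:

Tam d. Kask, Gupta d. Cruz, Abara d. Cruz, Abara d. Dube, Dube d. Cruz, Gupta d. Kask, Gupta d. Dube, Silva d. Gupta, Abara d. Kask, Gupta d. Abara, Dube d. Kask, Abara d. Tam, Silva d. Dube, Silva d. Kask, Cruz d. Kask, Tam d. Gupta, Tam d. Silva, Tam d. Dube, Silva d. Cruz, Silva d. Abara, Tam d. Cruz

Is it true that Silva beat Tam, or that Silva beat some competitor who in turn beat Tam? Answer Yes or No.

Yes

Silva did not beat Tam directly.
Silva beat Abara, Dube, Gupta, Cruz, Kask. Of those, Abara beat Tam.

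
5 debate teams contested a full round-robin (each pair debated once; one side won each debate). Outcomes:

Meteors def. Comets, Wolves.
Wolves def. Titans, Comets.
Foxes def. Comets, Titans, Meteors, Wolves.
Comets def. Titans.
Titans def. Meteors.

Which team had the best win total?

Foxes

Win totals: Meteors 2, Foxes 4, Wolves 2, Titans 1, Comets 1.
Foxes leads with 4 wins (next highest: 2).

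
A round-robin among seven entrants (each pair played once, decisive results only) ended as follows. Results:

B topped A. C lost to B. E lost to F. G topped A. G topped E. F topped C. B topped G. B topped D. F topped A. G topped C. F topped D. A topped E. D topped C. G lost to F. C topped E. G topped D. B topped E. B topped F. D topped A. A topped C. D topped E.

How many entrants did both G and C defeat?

G beat: A, C, D, E.
C beat: E.
Both beat: E — 1.

1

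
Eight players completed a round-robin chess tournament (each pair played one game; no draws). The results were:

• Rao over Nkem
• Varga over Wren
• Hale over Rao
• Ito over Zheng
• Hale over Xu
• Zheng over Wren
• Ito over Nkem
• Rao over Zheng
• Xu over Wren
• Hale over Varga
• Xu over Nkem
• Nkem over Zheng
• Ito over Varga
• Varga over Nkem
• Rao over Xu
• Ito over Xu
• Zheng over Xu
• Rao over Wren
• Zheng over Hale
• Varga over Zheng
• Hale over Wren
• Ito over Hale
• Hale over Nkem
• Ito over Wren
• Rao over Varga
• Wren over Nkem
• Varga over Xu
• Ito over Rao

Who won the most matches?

Ito

Win totals: Nkem 1, Ito 7, Rao 5, Xu 2, Hale 5, Zheng 3, Wren 1, Varga 4.
Ito leads with 7 wins (next highest: 5).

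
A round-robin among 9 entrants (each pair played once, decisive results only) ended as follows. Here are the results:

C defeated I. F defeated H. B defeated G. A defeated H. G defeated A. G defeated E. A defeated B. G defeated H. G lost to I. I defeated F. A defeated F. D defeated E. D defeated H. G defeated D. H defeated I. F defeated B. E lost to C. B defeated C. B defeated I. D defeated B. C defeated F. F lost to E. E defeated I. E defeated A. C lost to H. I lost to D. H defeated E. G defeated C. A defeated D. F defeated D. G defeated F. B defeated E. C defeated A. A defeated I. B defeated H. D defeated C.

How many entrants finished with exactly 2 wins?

1

Win totals: A 5, B 5, C 4, D 5, E 3, F 3, G 6, H 3, I 2.
Exactly 2: I — 1 entrant.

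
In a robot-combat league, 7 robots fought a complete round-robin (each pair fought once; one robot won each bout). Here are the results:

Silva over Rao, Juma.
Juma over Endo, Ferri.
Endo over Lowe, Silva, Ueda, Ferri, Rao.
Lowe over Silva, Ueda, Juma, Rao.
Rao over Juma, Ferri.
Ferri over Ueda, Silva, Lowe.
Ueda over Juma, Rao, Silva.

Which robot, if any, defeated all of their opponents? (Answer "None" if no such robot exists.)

None

Highest win total is Endo with 5 (out of 6 possible).
Endo lost to Juma, so no robot went undefeated.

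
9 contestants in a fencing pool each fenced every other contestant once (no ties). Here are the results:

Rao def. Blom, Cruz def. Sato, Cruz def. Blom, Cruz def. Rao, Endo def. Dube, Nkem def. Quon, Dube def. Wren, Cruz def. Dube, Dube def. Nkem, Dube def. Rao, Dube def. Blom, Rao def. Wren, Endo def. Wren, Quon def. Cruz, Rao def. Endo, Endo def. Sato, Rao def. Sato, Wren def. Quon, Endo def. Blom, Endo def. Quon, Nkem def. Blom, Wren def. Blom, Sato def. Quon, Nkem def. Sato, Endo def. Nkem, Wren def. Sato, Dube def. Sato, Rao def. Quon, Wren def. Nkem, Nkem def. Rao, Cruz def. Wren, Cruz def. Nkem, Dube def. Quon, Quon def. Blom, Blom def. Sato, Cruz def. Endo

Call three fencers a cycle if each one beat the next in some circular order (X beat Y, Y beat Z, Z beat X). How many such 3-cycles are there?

Win totals: Nkem 4, Dube 6, Endo 6, Wren 4, Quon 2, Blom 1, Cruz 7, Rao 5, Sato 1.
A fencer with w wins dominates both others in C(w,2) triples; summing gives 6 + 15 + 15 + 6 + 1 + 0 + 21 + 10 + 0 = 74 transitive triples.
Total triples C(9,3) = 84, so cyclic triples = 84 − 74 = 10.

10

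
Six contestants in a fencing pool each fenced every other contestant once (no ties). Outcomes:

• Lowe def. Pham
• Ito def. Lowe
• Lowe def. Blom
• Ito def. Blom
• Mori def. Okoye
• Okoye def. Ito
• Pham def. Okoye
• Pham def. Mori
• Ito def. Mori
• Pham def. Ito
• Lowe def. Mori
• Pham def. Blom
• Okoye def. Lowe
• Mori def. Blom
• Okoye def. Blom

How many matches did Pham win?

Pham's results: beat Mori, Blom, Okoye, Ito; lost to Lowe.
That is 4 wins.

4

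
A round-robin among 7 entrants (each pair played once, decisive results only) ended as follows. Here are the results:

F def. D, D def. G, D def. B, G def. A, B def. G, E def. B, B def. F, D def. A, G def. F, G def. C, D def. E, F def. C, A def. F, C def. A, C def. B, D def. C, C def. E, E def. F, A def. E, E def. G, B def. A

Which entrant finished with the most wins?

D

Win totals: A 2, B 3, C 3, D 5, E 3, F 2, G 3.
D leads with 5 wins (next highest: 3).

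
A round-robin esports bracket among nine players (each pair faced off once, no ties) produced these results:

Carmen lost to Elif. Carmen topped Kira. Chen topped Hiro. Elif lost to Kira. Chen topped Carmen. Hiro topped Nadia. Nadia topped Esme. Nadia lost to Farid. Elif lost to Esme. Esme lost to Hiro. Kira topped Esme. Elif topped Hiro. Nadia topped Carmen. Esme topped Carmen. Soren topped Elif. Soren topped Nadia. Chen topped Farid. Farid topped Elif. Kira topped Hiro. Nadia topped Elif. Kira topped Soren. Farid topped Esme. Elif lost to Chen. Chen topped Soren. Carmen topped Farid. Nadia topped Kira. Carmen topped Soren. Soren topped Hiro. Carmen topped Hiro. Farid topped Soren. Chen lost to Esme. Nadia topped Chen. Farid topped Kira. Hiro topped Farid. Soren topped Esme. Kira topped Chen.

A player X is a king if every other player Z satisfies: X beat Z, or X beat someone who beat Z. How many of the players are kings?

7

Kira reaches everyone (king).
Esme cannot reach Nadia in two steps.
Nadia reaches everyone (king).
Soren reaches everyone (king).
Farid reaches everyone (king).
Carmen reaches everyone (king).
Chen reaches everyone (king).
Hiro reaches everyone (king).
Elif cannot reach Chen in two steps.
Kings: Kira, Nadia, Soren, Farid, Carmen, Chen, Hiro — 7.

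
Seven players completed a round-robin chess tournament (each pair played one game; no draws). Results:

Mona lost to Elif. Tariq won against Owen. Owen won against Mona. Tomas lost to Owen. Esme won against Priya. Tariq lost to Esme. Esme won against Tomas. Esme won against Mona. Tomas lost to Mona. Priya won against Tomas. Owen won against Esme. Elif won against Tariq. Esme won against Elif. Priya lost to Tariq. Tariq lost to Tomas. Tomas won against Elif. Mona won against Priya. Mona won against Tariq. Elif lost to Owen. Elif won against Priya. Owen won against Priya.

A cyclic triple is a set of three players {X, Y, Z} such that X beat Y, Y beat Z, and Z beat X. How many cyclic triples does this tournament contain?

Win totals: Mona 3, Esme 5, Elif 3, Tomas 2, Priya 1, Tariq 2, Owen 5.
A player with w wins dominates both others in C(w,2) triples; summing gives 3 + 10 + 3 + 1 + 0 + 1 + 10 = 28 transitive triples.
Total triples C(7,3) = 35, so cyclic triples = 35 − 28 = 7.

7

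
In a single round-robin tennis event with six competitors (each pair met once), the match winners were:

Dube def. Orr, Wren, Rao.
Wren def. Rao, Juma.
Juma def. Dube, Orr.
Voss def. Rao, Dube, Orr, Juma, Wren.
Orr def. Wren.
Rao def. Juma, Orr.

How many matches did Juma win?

Juma's results: beat Orr, Dube; lost to Rao, Voss, Wren.
That is 2 wins.

2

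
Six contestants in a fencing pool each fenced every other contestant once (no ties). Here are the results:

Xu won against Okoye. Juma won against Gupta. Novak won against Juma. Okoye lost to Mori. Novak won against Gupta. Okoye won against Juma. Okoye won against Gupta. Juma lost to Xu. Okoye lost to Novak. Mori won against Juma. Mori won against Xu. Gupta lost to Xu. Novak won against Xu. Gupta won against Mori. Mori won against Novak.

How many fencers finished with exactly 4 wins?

2

Win totals: Gupta 1, Mori 4, Juma 1, Okoye 2, Xu 3, Novak 4.
Exactly 4: Mori, Novak — 2 fencers.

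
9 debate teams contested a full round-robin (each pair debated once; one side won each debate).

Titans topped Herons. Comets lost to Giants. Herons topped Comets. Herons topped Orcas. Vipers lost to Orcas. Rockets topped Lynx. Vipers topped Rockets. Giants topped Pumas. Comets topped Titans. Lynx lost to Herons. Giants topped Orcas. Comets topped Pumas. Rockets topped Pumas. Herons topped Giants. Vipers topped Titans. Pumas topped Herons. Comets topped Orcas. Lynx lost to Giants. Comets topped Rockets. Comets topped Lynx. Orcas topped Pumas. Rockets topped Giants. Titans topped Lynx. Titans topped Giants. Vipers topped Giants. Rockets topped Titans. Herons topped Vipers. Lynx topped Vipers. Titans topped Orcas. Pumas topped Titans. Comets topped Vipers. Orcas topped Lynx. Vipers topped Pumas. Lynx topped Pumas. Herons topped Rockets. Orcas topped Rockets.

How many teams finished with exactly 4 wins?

5

Win totals: Vipers 4, Rockets 4, Pumas 2, Comets 6, Giants 4, Herons 6, Titans 4, Lynx 2, Orcas 4.
Exactly 4: Vipers, Rockets, Giants, Titans, Orcas — 5 teams.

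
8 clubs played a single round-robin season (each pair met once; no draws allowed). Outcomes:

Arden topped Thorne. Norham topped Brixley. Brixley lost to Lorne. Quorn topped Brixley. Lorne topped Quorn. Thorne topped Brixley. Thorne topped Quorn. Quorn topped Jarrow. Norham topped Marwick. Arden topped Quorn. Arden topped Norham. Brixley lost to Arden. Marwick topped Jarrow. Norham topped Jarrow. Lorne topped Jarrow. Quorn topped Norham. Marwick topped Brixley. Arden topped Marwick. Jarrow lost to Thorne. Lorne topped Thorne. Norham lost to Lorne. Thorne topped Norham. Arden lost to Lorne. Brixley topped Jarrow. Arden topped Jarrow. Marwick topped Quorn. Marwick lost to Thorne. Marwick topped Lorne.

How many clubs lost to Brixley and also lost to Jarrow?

0

Brixley beat: Jarrow.
Jarrow beat: no one.
No one was beaten by both.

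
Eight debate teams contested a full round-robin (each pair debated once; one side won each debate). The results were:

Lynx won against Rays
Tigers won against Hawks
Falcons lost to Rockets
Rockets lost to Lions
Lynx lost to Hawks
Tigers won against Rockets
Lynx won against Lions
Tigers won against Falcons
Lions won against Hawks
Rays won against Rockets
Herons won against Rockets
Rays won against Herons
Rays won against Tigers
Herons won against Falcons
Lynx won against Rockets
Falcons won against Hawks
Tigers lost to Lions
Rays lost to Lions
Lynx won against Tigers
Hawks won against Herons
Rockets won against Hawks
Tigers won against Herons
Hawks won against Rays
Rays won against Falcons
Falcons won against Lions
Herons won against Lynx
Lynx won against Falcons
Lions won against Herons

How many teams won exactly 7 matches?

0

Win totals: Lynx 5, Hawks 3, Lions 5, Herons 3, Falcons 2, Rays 4, Rockets 2, Tigers 4.
No team has exactly 7 wins.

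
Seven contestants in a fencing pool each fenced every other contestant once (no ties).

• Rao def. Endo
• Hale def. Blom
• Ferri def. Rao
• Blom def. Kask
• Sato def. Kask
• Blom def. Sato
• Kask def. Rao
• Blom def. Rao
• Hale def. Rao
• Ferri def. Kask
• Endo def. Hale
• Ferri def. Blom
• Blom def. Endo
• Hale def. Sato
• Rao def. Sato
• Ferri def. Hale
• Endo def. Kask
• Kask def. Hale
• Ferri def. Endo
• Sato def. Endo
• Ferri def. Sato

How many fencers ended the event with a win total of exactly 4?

Win totals: Hale 3, Sato 2, Rao 2, Kask 2, Endo 2, Blom 4, Ferri 6.
Exactly 4: Blom — 1 fencer.

1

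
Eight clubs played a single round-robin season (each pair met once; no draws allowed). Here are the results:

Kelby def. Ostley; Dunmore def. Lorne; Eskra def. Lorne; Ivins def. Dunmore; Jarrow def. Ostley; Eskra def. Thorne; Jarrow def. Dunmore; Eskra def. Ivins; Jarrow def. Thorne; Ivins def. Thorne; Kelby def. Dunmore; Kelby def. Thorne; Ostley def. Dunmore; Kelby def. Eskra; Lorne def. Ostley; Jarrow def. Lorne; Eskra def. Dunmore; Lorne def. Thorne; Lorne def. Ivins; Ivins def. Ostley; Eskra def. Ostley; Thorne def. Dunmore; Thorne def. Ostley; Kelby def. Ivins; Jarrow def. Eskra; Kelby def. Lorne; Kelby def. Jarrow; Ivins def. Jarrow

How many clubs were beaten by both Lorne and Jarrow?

Lorne beat: Ivins, Thorne, Ostley.
Jarrow beat: Eskra, Lorne, Thorne, Dunmore, Ostley.
Both beat: Thorne, Ostley — 2.

2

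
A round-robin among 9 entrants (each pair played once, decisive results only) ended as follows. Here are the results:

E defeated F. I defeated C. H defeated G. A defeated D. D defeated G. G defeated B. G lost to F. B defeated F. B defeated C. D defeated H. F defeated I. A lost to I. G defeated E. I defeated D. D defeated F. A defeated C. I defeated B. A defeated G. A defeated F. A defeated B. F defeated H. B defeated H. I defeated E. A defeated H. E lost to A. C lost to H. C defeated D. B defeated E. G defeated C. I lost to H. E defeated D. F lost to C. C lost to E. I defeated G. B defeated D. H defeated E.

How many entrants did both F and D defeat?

F beat: G, H, I.
D beat: F, G, H.
Both beat: G, H — 2.

2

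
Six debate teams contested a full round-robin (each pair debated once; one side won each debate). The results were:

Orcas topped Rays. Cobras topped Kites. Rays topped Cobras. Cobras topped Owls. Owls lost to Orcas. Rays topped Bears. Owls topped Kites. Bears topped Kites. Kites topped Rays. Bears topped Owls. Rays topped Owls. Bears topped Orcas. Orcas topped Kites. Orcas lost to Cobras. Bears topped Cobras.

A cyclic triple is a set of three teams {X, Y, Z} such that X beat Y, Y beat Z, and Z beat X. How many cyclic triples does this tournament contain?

5

Win totals: Kites 1, Cobras 3, Owls 1, Orcas 3, Bears 4, Rays 3.
A team with w wins dominates both others in C(w,2) triples; summing gives 0 + 3 + 0 + 3 + 6 + 3 = 15 transitive triples.
Total triples C(6,3) = 20, so cyclic triples = 20 − 15 = 5.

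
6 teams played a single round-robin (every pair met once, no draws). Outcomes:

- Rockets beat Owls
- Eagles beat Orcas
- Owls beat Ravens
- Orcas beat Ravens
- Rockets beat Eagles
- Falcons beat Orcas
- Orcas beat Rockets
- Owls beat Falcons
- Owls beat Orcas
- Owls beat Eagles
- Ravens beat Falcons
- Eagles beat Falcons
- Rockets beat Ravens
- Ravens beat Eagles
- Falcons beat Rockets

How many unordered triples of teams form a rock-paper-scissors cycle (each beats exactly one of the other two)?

Of the C(6,3) = 20 triples, the cyclic ones are: {Falcons, Eagles, Rockets}; {Falcons, Rockets, Owls}; {Falcons, Rockets, Ravens}; {Falcons, Ravens, Orcas}; {Eagles, Rockets, Orcas}; {Eagles, Ravens, Orcas}; {Rockets, Owls, Orcas}.
That is 7.

7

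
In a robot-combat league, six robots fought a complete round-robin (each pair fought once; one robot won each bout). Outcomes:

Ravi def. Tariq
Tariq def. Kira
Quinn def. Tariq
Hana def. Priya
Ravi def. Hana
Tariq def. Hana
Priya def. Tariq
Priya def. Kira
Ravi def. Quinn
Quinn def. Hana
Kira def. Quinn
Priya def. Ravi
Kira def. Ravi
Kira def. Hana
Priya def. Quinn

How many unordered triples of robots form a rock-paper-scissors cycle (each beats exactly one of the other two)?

6

Of the C(6,3) = 20 triples, the cyclic ones are: {Hana, Priya, Quinn}; {Hana, Priya, Ravi}; {Hana, Priya, Kira}; {Hana, Priya, Tariq}; {Quinn, Kira, Tariq}; {Ravi, Kira, Tariq}.
That is 6.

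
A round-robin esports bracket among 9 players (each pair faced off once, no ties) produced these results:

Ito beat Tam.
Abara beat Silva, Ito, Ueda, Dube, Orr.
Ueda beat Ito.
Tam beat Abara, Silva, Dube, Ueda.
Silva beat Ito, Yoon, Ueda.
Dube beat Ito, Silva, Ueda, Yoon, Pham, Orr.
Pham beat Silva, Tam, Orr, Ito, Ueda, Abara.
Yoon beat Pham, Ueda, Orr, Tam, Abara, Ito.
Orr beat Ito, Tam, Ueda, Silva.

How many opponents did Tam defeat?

Tam's results: beat Ueda, Abara, Silva, Dube; lost to Orr, Yoon, Ito, Pham.
That is 4 wins.

4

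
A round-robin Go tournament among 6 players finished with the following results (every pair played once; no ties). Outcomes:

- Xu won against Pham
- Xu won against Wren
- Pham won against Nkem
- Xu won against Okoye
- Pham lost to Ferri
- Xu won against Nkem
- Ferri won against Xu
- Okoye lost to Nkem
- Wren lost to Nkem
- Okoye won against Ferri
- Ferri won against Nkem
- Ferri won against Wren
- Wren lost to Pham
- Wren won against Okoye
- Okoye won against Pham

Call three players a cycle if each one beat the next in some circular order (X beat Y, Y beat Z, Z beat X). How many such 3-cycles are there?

Of the C(6,3) = 20 triples, the cyclic ones are: {Wren, Pham, Okoye}; {Wren, Okoye, Ferri}; {Pham, Okoye, Nkem}; {Okoye, Xu, Ferri}; {Okoye, Nkem, Ferri}.
That is 5.

5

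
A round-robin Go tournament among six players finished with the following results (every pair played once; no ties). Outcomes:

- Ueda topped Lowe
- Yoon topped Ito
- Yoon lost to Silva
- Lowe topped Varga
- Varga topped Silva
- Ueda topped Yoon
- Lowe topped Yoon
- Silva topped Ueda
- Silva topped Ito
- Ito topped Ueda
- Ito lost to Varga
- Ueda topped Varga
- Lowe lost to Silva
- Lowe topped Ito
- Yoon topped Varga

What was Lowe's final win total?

3

Lowe's results: beat Yoon, Ito, Varga; lost to Ueda, Silva.
That is 3 wins.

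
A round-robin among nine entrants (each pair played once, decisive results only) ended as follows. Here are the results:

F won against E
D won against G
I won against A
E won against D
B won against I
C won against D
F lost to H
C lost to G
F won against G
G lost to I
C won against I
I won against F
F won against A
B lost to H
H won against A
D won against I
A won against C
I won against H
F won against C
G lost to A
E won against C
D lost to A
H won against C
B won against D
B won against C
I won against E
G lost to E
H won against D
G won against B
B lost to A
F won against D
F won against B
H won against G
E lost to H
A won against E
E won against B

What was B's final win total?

B's results: beat C, D, I; lost to A, E, F, G, H.
That is 3 wins.

3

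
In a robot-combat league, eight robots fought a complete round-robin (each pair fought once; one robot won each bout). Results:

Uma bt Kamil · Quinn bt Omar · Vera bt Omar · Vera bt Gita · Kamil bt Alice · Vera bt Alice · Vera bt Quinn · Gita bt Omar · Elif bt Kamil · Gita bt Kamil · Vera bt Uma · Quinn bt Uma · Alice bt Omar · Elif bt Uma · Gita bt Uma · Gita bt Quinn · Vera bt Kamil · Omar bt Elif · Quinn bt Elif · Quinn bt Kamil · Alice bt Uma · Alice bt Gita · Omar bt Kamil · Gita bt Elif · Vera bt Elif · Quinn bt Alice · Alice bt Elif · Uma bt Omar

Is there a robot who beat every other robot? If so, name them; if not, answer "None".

Vera has 7 wins out of 7 opponents — a perfect record.

Vera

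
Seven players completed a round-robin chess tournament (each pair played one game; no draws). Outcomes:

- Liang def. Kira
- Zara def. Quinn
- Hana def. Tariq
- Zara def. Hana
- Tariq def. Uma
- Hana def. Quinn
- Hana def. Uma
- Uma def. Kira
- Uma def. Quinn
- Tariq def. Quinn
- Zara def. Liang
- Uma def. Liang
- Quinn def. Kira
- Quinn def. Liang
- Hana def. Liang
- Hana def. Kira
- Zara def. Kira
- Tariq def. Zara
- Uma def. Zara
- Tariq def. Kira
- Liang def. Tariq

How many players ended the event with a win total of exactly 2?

Win totals: Kira 0, Uma 4, Quinn 2, Hana 5, Liang 2, Zara 4, Tariq 4.
Exactly 2: Quinn, Liang — 2 players.

2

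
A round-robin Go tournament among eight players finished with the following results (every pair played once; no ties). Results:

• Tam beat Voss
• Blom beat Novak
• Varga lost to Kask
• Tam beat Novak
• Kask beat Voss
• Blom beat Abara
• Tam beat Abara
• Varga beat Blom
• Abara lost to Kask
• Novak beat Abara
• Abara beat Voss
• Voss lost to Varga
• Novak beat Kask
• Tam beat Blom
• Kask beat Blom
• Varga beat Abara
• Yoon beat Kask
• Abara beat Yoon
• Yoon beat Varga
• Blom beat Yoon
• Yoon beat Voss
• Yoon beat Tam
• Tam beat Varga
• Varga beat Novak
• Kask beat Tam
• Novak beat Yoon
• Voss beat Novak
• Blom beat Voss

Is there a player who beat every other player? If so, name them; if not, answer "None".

None

Highest win total is Tam with 5 (out of 7 possible).
Tam lost to Yoon, Kask, so no player went undefeated.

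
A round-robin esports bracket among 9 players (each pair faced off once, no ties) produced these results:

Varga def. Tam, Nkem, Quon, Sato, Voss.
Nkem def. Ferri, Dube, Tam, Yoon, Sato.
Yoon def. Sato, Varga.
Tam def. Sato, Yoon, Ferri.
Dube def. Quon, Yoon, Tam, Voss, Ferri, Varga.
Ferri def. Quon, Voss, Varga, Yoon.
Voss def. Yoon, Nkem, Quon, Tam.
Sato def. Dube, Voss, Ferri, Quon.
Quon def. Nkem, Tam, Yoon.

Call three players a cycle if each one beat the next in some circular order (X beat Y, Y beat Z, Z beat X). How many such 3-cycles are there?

Win totals: Dube 6, Quon 3, Ferri 4, Voss 4, Sato 4, Varga 5, Yoon 2, Nkem 5, Tam 3.
A player with w wins dominates both others in C(w,2) triples; summing gives 15 + 3 + 6 + 6 + 6 + 10 + 1 + 10 + 3 = 60 transitive triples.
Total triples C(9,3) = 84, so cyclic triples = 84 − 60 = 24.

24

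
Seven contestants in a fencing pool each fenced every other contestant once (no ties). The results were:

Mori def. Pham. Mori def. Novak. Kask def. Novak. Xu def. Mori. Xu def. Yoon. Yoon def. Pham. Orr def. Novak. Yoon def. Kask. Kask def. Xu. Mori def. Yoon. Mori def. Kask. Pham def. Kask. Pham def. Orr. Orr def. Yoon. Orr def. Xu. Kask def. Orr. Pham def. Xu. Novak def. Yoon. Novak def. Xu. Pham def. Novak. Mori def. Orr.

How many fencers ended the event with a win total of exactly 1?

Win totals: Pham 4, Kask 3, Xu 2, Mori 5, Novak 2, Orr 3, Yoon 2.
No fencer has exactly 1 wins.

0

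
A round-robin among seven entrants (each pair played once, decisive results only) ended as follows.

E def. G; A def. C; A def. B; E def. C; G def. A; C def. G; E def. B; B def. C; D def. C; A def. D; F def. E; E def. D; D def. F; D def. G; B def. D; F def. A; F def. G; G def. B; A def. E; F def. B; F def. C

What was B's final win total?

B's results: beat C, D; lost to A, E, F, G.
That is 2 wins.

2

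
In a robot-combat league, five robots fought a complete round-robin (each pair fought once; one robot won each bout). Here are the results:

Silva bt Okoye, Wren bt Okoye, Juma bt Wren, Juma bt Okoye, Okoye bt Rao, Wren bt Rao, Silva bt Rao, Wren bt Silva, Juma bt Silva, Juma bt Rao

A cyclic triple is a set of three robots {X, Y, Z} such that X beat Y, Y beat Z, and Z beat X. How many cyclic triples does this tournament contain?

0

Of the C(5,3) = 10 triples, the cyclic ones are: none.
That is 0.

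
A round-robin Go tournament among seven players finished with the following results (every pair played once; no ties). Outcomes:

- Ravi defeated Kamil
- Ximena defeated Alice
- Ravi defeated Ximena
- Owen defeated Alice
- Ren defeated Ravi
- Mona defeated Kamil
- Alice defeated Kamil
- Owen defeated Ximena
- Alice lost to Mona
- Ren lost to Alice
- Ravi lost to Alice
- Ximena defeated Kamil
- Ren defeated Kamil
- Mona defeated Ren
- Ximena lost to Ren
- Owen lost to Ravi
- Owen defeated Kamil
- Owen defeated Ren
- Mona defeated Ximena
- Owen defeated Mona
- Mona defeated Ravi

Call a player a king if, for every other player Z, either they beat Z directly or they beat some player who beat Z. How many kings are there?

3

Kamil cannot reach Mona, Ren, Ravi, Owen, Ximena, Alice in two steps.
Mona reaches everyone (king).
Ren cannot reach Mona in two steps.
Ravi reaches everyone (king).
Owen reaches everyone (king).
Ximena cannot reach Mona, Owen in two steps.
Alice cannot reach Mona in two steps.
Kings: Mona, Ravi, Owen — 3.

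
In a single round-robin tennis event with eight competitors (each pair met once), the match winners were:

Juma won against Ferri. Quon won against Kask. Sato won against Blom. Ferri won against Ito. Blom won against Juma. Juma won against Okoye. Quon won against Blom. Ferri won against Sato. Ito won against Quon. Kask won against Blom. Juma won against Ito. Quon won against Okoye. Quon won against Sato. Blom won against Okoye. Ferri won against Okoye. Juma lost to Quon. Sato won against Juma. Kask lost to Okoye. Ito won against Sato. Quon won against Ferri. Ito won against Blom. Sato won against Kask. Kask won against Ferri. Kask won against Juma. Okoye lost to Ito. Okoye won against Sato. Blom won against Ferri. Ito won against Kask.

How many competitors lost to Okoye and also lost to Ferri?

Okoye beat: Sato, Kask.
Ferri beat: Sato, Ito, Okoye.
Both beat: Sato — 1.

1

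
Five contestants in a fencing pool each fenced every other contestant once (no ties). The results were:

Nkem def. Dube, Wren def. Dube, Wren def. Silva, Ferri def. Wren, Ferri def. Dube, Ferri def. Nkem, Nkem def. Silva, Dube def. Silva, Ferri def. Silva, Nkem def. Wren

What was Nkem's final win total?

Nkem's results: beat Silva, Dube, Wren; lost to Ferri.
That is 3 wins.

3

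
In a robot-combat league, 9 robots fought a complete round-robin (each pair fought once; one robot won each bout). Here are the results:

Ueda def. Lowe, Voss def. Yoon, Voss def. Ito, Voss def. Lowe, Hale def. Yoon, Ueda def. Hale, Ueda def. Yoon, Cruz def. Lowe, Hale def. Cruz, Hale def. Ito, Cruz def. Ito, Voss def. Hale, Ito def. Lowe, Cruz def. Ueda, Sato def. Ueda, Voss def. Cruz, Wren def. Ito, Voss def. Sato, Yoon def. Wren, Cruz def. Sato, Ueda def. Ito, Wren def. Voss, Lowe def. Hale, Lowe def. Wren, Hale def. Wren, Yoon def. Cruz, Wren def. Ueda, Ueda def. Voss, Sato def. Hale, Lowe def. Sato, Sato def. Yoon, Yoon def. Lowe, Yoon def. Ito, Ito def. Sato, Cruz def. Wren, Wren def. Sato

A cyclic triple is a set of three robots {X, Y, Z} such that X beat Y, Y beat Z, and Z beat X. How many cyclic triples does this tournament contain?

Win totals: Hale 4, Ito 2, Sato 3, Ueda 5, Yoon 4, Lowe 3, Voss 6, Cruz 5, Wren 4.
A robot with w wins dominates both others in C(w,2) triples; summing gives 6 + 1 + 3 + 10 + 6 + 3 + 15 + 10 + 6 = 60 transitive triples.
Total triples C(9,3) = 84, so cyclic triples = 84 − 60 = 24.

24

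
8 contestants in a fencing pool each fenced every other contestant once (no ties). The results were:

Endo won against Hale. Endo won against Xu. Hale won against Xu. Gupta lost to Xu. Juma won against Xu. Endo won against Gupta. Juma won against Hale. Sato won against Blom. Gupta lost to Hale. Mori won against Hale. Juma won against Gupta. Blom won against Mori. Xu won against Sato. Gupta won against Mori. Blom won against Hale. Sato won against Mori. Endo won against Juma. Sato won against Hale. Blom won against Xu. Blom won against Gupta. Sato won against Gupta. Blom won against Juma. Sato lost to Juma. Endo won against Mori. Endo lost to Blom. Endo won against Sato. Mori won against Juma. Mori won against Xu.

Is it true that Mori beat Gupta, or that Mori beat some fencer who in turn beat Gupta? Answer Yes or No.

Mori did not beat Gupta directly.
Mori beat Juma, Xu, Hale. Of those, Juma beat Gupta.

Yes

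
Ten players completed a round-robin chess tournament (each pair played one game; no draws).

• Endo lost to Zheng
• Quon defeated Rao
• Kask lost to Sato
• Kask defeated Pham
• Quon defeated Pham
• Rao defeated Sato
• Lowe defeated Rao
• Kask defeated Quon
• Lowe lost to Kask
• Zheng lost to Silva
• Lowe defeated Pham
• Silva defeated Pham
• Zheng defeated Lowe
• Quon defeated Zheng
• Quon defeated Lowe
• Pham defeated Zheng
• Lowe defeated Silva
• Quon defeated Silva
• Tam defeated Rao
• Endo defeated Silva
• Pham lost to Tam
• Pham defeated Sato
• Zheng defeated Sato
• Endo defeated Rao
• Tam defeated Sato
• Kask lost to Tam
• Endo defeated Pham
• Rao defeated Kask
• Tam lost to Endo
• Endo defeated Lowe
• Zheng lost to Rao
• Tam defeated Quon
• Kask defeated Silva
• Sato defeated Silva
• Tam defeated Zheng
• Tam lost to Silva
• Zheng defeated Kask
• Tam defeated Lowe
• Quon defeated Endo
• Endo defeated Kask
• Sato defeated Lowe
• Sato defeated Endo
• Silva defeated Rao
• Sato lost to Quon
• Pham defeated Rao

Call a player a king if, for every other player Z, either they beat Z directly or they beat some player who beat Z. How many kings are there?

7

Tam reaches everyone (king).
Kask reaches everyone (king).
Pham cannot reach Tam, Quon in two steps.
Sato reaches everyone (king).
Zheng reaches everyone (king).
Quon reaches everyone (king).
Lowe cannot reach Quon, Endo in two steps.
Silva reaches everyone (king).
Endo reaches everyone (king).
Rao cannot reach Tam in two steps.
Kings: Tam, Kask, Sato, Zheng, Quon, Silva, Endo — 7.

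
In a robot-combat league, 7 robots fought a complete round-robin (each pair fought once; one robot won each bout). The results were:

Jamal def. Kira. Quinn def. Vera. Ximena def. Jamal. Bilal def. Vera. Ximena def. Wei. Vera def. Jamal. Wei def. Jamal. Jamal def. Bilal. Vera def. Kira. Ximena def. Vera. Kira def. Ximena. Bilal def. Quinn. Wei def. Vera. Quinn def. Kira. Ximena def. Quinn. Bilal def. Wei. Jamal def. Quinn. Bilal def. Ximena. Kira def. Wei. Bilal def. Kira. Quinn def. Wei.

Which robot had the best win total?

Bilal

Win totals: Wei 2, Quinn 3, Jamal 3, Vera 2, Ximena 4, Bilal 5, Kira 2.
Bilal leads with 5 wins (next highest: 4).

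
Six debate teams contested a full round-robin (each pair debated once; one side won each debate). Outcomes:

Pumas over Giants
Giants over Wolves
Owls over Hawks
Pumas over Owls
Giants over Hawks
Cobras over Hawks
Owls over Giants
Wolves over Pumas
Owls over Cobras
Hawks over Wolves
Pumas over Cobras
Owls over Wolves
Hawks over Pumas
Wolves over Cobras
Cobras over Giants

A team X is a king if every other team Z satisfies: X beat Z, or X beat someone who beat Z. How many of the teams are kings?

Pumas reaches everyone (king).
Cobras cannot reach Owls in two steps.
Giants cannot reach Owls in two steps.
Owls reaches everyone (king).
Wolves reaches everyone (king).
Hawks reaches everyone (king).
Kings: Pumas, Owls, Wolves, Hawks — 4.

4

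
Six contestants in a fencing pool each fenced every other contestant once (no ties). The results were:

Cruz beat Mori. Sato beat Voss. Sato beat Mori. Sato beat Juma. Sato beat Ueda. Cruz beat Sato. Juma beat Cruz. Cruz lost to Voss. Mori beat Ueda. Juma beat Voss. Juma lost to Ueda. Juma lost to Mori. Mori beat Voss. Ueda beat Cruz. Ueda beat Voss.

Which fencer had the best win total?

Sato

Win totals: Cruz 2, Sato 4, Juma 2, Ueda 3, Mori 3, Voss 1.
Sato leads with 4 wins (next highest: 3).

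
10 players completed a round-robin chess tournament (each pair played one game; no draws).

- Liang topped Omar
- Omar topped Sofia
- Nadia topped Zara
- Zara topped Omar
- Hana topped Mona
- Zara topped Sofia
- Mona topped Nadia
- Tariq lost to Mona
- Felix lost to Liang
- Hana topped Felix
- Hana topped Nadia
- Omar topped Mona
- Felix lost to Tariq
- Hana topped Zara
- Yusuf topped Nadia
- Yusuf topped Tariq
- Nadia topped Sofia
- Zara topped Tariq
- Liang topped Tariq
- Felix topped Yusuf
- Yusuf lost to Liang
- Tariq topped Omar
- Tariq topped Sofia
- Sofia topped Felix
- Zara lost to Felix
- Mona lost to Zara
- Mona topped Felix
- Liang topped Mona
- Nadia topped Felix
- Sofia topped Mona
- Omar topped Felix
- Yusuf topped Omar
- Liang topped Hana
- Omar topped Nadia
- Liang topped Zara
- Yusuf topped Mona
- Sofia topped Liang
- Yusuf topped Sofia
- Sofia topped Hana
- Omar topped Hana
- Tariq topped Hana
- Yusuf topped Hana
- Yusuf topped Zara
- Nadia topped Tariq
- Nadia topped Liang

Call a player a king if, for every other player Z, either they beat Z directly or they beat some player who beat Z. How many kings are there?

Omar reaches everyone (king).
Nadia reaches everyone (king).
Felix cannot reach Liang in two steps.
Sofia reaches everyone (king).
Hana reaches everyone (king).
Mona reaches everyone (king).
Liang reaches everyone (king).
Zara cannot reach Yusuf in two steps.
Yusuf reaches everyone (king).
Tariq reaches everyone (king).
Kings: Omar, Nadia, Sofia, Hana, Mona, Liang, Yusuf, Tariq — 8.

8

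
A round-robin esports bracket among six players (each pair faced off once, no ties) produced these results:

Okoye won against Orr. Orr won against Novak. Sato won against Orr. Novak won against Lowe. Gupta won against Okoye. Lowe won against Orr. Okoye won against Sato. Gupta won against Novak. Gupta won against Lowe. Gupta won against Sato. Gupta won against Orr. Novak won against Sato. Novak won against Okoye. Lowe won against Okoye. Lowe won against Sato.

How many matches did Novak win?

3

Novak's results: beat Lowe, Sato, Okoye; lost to Orr, Gupta.
That is 3 wins.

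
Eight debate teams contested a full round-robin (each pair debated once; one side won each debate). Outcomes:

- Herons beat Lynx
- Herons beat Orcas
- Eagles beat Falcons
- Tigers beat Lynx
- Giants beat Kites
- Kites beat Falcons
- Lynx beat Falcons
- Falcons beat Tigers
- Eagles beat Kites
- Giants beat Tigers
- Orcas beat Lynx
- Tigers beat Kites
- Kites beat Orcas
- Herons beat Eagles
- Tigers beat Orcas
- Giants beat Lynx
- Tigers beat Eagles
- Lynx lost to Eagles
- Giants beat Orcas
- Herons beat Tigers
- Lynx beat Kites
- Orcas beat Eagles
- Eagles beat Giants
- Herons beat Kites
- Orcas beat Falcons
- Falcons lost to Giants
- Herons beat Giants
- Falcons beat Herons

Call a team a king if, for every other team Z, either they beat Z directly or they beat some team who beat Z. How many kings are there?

Giants reaches everyone (king).
Tigers cannot reach Herons in two steps.
Kites cannot reach Giants in two steps.
Herons reaches everyone (king).
Lynx cannot reach Giants, Eagles in two steps.
Eagles reaches everyone (king).
Orcas reaches everyone (king).
Falcons reaches everyone (king).
Kings: Giants, Herons, Eagles, Orcas, Falcons — 5.

5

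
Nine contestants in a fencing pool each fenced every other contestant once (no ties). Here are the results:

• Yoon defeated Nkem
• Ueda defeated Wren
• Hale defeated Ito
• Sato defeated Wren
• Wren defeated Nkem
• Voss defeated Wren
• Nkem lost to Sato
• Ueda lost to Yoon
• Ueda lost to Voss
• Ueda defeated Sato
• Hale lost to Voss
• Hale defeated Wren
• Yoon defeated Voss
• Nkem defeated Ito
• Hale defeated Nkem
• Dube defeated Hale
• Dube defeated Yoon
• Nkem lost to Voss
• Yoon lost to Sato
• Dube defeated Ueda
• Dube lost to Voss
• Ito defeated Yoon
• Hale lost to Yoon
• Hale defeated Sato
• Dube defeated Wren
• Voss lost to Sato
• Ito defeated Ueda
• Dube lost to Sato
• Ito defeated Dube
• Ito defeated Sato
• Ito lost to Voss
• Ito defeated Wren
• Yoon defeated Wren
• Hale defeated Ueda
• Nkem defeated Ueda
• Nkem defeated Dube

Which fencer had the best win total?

Voss

Win totals: Hale 5, Dube 4, Voss 6, Sato 5, Yoon 5, Ito 5, Ueda 2, Nkem 3, Wren 1.
Voss leads with 6 wins (next highest: 5).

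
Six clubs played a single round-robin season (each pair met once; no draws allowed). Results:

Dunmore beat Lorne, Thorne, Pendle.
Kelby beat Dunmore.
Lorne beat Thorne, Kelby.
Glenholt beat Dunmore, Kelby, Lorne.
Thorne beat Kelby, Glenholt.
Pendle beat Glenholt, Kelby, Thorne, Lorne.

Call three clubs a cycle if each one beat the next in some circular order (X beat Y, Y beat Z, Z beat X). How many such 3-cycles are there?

Win totals: Glenholt 3, Lorne 2, Thorne 2, Kelby 1, Dunmore 3, Pendle 4.
A club with w wins dominates both others in C(w,2) triples; summing gives 3 + 1 + 1 + 0 + 3 + 6 = 14 transitive triples.
Total triples C(6,3) = 20, so cyclic triples = 20 − 14 = 6.

6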